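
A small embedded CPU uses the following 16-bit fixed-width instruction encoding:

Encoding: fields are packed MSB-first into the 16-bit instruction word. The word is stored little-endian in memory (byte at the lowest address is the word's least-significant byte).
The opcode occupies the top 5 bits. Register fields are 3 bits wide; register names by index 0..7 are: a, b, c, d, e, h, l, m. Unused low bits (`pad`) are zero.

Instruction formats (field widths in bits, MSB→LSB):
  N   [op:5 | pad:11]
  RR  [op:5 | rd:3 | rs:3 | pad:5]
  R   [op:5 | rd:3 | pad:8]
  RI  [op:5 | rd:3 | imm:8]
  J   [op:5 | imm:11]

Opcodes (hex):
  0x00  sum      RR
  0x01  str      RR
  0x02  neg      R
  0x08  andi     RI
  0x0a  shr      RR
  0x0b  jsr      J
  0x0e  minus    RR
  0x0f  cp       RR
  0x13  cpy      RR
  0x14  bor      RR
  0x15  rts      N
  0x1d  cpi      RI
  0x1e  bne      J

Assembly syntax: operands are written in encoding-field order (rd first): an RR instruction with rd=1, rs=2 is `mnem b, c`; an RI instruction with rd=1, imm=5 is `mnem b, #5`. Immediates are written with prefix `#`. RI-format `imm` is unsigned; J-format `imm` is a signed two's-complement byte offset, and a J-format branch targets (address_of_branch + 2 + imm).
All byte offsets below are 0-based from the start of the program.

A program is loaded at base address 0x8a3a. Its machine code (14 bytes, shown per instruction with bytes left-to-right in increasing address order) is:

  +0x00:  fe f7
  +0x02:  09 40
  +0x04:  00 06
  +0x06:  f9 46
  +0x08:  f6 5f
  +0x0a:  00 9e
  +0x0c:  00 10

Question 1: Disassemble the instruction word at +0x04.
[04] 00 06 → 0x0600
  opcode bits[15:11]=0x0: sum/RR
  [10:8] rd=6 = l
  [7:5] rs=0 = a

sum l, a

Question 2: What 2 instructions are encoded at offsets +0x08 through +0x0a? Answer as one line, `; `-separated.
jsr #-10; cpy l, a

off 0x08: read f6 5f as little → 0x5ff6
  top 5b → 0xb → jsr [J]
  imm: (w>>0)&0x7ff=0x7f6 (s11→-10) → #-10
off 0x0a: read 00 9e as little → 0x9e00
  top 5b → 0x13 → cpy [RR]
  rd: (w>>8)&0x7=0x6 → l
  rs: (w>>5)&0x7=0x0 → a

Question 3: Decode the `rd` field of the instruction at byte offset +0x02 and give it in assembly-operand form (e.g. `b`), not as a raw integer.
+0x02: 09 40 ⇒ word 0x4009 (little)
  op=0x4009>>11=0x8 ⇒ andi (RI)
  [10:8] rd=0 = a
  [7:0] imm=9 = #9

a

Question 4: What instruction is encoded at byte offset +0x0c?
[0c] 00 10 → 0x1000
  opcode bits[15:11]=0x2: neg/R
  rd: (w>>8)&0x7=0x0 → a

neg a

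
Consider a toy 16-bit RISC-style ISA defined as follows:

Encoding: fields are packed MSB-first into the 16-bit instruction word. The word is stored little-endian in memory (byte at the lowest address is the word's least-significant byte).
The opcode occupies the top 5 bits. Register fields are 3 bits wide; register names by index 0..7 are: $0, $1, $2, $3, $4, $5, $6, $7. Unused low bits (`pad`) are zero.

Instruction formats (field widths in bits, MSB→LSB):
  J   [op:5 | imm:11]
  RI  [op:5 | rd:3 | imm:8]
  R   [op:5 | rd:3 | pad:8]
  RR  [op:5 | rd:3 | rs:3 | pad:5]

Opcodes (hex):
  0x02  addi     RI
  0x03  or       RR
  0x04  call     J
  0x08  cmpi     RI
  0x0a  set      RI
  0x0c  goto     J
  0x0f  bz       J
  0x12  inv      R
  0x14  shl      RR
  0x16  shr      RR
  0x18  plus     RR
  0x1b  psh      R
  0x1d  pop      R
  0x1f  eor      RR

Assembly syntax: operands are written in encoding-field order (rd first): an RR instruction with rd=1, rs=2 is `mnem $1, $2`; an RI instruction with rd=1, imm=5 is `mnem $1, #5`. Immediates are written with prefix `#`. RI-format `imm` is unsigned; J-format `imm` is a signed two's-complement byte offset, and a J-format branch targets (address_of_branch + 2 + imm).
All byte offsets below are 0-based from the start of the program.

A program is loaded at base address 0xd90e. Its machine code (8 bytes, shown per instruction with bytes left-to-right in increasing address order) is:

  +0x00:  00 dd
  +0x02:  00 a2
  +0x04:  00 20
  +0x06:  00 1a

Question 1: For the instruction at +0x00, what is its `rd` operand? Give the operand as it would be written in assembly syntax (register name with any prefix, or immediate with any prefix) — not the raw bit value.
$5

@+00  little-endian(00 dd) = 0xdd00
  opcode bits[15:11]=0x1b: psh/R
  rd@[10:8]=0x5 ⇒ $5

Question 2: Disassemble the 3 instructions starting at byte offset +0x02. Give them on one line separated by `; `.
@+02  little-endian(00 a2) = 0xa200
  op=0xa200>>11=0x14 ⇒ shl (RR)
  rd@[10:8]=0x2 ⇒ $2
  rs@[7:5]=0x0 ⇒ $0
@+04  little-endian(00 20) = 0x2000
  op=0x2000>>11=0x4 ⇒ call (J)
  imm@[10:0]=0x0 ⇒ #0
@+06  little-endian(00 1a) = 0x1a00
  op=0x1a00>>11=0x3 ⇒ or (RR)
  rd@[10:8]=0x2 ⇒ $2
  rs@[7:5]=0x0 ⇒ $0

shl $2, $0; call #0; or $2, $0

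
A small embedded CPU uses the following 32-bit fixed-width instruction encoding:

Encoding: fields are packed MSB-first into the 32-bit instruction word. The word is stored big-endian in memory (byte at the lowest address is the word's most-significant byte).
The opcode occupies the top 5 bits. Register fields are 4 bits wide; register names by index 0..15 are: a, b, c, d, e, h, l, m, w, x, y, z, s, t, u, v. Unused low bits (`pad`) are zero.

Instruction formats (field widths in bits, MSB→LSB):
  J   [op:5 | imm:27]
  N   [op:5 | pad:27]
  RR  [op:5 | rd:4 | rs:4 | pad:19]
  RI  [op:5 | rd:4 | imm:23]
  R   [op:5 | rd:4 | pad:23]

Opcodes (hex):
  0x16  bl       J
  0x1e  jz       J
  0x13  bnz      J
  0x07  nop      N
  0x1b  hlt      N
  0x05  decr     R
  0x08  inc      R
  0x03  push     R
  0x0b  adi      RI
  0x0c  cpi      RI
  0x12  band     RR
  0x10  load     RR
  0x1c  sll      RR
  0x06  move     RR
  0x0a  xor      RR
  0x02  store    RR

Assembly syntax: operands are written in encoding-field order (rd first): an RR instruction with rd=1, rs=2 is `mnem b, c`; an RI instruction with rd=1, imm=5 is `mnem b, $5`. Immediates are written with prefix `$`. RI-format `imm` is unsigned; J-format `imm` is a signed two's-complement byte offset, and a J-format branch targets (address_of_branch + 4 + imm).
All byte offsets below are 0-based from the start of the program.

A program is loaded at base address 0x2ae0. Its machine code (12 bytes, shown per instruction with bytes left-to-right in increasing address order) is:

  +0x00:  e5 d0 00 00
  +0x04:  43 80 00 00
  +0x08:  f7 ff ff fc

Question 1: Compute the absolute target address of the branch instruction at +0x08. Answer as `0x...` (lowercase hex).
0x2ae8

off 0x08: read f7 ff ff fc as big → 0xf7fffffc
  top 5b → 0x1e → jz [J]
  imm: (w>>0)&0x7ffffff=0x7fffffc (s27→-4) → $-4
  target = base 0x2ae0 + off 0x08 + 4 + imm -4 = 0x2ae8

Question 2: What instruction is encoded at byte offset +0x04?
@+04  big-endian(43 80 00 00) = 0x43800000
  top 5b → 0x8 → inc [R]
  [26:23] rd=7 = m

inc m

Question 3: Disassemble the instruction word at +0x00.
off 0x00: read e5 d0 00 00 as big → 0xe5d00000
  top 5b → 0x1c → sll [RR]
  rd@[26:23]=0xb ⇒ z
  rs@[22:19]=0xa ⇒ y

sll z, y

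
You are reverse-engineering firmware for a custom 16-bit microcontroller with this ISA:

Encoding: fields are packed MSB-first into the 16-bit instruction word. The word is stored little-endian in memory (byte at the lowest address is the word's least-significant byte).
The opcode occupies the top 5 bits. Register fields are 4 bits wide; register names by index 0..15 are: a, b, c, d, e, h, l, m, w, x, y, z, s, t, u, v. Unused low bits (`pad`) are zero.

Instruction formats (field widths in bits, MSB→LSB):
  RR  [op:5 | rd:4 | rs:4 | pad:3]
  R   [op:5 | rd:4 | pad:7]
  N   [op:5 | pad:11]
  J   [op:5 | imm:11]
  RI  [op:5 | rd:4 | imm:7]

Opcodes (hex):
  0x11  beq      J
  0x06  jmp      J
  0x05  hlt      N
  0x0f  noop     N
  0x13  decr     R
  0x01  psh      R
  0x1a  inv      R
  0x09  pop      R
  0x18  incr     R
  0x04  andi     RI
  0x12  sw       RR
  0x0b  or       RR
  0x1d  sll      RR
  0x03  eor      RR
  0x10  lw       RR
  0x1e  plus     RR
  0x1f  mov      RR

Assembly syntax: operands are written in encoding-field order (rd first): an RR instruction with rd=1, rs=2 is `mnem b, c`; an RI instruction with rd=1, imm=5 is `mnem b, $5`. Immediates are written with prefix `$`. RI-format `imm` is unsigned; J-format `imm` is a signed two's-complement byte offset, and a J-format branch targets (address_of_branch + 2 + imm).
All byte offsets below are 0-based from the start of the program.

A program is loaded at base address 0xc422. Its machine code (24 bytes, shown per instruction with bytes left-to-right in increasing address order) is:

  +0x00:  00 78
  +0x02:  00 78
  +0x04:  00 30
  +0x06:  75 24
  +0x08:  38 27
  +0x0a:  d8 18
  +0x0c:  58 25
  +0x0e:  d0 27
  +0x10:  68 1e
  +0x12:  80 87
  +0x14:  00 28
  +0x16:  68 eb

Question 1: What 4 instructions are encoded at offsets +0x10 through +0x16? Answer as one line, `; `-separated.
@+10  little-endian(68 1e) = 0x1e68
  top 5b → 0x3 → eor [RR]
  [10:7] rd=12 = s
  [6:3] rs=13 = t
@+12  little-endian(80 87) = 0x8780
  top 5b → 0x10 → lw [RR]
  [10:7] rd=15 = v
  [6:3] rs=0 = a
@+14  little-endian(00 28) = 0x2800
  top 5b → 0x5 → hlt [N]
@+16  little-endian(68 eb) = 0xeb68
  top 5b → 0x1d → sll [RR]
  [10:7] rd=6 = l
  [6:3] rs=13 = t

eor s, t; lw v, a; hlt; sll l, t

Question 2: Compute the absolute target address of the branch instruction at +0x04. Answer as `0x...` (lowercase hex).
0xc428

off 0x04: read 00 30 as little → 0x3000
  op=0x3000>>11=0x6 ⇒ jmp (J)
  imm: (w>>0)&0x7ff=0x0 → $0
  target = base 0xc422 + off 0x04 + 2 + imm 0 = 0xc428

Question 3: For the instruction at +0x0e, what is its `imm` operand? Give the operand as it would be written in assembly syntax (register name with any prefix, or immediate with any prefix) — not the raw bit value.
$80

[0e] d0 27 → 0x27d0
  top 5b → 0x4 → andi [RI]
  [10:7] rd=15 = v
  [6:0] imm=80 = $80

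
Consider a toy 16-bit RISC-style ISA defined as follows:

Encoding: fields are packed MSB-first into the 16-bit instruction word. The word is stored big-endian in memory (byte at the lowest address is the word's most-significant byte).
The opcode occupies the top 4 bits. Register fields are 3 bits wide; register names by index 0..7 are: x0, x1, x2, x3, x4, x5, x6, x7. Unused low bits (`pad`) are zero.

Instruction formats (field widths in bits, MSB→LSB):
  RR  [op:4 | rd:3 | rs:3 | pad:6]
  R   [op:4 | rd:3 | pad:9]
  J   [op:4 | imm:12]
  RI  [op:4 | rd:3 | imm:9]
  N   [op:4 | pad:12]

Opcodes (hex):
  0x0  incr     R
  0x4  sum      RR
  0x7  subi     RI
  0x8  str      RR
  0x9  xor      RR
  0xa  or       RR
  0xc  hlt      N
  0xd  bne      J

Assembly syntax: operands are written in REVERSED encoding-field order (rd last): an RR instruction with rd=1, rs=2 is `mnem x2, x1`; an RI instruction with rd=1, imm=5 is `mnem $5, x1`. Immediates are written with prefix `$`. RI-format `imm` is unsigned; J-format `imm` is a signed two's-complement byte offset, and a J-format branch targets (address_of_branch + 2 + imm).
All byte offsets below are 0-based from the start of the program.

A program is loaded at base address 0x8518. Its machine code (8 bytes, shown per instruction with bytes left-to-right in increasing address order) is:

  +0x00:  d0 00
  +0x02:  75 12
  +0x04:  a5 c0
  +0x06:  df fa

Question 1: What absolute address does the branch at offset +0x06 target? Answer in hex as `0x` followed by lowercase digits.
@+06  big-endian(df fa) = 0xdffa
  op=0xdffa>>12=0xd ⇒ bne (J)
  imm: (w>>0)&0xfff=0xffa (s12→-6) → $-6
  target = base 0x8518 + off 0x06 + 2 + imm -6 = 0x851a

0x851a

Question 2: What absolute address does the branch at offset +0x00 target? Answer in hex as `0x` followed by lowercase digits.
+0x00: d0 00 ⇒ word 0xd000 (big)
  opcode bits[15:12]=0xd: bne/J
  imm@[11:0]=0x0 ⇒ $0
  target = base 0x8518 + off 0x00 + 2 + imm 0 = 0x851a

0x851a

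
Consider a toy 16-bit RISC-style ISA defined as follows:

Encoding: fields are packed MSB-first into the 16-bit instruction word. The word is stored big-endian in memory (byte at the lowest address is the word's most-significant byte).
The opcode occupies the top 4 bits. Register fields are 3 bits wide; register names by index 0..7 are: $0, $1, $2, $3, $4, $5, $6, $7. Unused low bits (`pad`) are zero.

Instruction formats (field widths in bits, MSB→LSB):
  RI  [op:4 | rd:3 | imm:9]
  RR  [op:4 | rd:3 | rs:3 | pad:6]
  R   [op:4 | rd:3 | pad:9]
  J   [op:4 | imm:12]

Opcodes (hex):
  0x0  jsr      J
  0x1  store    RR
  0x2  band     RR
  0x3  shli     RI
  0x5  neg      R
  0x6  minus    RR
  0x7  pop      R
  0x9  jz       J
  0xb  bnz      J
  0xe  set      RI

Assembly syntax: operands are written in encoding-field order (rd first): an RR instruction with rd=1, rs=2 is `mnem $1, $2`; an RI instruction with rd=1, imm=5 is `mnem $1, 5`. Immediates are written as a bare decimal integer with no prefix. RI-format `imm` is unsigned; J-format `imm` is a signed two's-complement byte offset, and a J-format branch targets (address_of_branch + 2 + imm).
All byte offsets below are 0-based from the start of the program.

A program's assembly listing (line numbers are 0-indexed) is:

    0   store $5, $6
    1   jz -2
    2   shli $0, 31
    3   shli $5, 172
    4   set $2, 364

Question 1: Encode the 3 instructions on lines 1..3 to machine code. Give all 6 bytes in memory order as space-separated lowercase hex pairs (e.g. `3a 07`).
L1: jz op=0x9:4|imm=-2:12 ⇒ 0x9ffe ⇒ big 9f fe
L2: shli op=0x3:4|rd=0:3|imm=31:9 ⇒ 0x301f ⇒ big 30 1f
L3: shli op=0x3:4|rd=5:3|imm=172:9 ⇒ 0x3aac ⇒ big 3a ac

9f fe 30 1f 3a ac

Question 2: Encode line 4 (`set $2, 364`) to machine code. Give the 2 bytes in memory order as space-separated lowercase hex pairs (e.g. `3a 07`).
4. set fields op=0xe:4|rd=2:3|imm=364:9 → word e56ch → e5 6c

e5 6c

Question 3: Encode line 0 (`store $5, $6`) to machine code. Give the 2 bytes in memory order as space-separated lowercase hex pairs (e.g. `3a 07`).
1b 80

line 0 (store): pack op=0x1:4|rd=5:3|rs=6:3|pad=0:6 = 0x1b80; big→ 1b 80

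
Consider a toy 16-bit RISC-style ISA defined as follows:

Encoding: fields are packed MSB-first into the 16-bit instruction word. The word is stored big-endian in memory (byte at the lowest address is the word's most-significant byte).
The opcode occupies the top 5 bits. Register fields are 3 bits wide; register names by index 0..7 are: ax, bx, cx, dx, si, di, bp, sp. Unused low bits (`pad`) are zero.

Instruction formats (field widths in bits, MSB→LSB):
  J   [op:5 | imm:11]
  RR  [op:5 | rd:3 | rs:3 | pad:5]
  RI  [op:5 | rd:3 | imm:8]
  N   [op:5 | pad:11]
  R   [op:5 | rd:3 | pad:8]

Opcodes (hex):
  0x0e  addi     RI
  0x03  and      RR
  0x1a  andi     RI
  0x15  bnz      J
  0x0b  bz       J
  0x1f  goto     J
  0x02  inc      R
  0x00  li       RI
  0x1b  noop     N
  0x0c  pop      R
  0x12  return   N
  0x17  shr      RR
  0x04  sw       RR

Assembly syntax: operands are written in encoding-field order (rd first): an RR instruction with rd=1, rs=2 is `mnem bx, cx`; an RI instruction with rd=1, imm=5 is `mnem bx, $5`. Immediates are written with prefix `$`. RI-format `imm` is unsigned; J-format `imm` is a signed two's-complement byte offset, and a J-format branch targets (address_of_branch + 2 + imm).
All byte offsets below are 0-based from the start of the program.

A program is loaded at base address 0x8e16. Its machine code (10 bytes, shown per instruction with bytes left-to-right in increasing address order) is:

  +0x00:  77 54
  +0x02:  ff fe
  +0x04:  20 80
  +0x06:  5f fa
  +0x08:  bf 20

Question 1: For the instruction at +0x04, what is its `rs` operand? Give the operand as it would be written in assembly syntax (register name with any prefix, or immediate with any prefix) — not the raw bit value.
si

off 0x04: read 20 80 as big → 0x2080
  op=0x2080>>11=0x4 ⇒ sw (RR)
  rd@[10:8]=0x0 ⇒ ax
  rs@[7:5]=0x4 ⇒ si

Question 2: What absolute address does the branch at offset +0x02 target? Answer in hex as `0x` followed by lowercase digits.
0x8e18

[02] ff fe → 0xfffe
  opcode bits[15:11]=0x1f: goto/J
  imm@[10:0]=0x7fe (s11→-2) ⇒ $-2
  target = base 0x8e16 + off 0x02 + 2 + imm -2 = 0x8e18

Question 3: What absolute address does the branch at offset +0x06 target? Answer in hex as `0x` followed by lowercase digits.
0x8e18

+0x06: 5f fa ⇒ word 0x5ffa (big)
  top 5b → 0xb → bz [J]
  [10:0] imm=2042 (s11→-6) = $-6
  target = base 0x8e16 + off 0x06 + 2 + imm -6 = 0x8e18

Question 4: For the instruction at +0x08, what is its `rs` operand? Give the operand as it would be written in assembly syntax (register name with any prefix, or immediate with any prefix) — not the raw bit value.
bx

+0x08: bf 20 ⇒ word 0xbf20 (big)
  top 5b → 0x17 → shr [RR]
  rd@[10:8]=0x7 ⇒ sp
  rs@[7:5]=0x1 ⇒ bx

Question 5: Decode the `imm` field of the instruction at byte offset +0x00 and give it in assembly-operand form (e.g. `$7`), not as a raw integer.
$84

off 0x00: read 77 54 as big → 0x7754
  op=0x7754>>11=0xe ⇒ addi (RI)
  rd@[10:8]=0x7 ⇒ sp
  imm@[7:0]=0x54 ⇒ $84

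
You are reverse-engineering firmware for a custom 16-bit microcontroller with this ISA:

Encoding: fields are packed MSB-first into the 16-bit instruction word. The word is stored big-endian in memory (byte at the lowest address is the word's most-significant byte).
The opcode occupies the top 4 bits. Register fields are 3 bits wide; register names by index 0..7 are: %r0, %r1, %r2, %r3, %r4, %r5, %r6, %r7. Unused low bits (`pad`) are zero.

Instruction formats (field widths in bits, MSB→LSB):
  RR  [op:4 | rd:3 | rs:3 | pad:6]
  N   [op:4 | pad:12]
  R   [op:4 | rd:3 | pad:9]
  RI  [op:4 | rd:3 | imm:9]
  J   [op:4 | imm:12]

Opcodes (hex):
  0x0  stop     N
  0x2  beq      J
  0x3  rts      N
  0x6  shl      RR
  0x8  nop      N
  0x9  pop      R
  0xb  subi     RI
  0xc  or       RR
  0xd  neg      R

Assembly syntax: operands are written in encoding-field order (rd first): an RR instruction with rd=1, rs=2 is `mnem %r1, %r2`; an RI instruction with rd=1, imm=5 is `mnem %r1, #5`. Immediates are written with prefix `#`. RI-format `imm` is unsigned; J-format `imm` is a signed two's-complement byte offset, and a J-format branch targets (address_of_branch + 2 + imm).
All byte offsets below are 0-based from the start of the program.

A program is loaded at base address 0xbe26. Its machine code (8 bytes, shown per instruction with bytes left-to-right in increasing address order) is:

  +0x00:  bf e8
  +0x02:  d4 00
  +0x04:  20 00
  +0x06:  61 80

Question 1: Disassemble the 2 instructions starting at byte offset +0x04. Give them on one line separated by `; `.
beq #0; shl %r0, %r6

+0x04: 20 00 ⇒ word 0x2000 (big)
  op=0x2000>>12=0x2 ⇒ beq (J)
  imm@[11:0]=0x0 ⇒ #0
+0x06: 61 80 ⇒ word 0x6180 (big)
  op=0x6180>>12=0x6 ⇒ shl (RR)
  rd@[11:9]=0x0 ⇒ %r0
  rs@[8:6]=0x6 ⇒ %r6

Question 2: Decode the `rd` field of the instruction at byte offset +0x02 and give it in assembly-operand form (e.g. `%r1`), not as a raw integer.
[02] d4 00 → 0xd400
  top 4b → 0xd → neg [R]
  rd: (w>>9)&0x7=0x2 → %r2

%r2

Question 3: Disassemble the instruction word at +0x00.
subi %r7, #488

+0x00: bf e8 ⇒ word 0xbfe8 (big)
  top 4b → 0xb → subi [RI]
  rd: (w>>9)&0x7=0x7 → %r7
  imm: (w>>0)&0x1ff=0x1e8 → #488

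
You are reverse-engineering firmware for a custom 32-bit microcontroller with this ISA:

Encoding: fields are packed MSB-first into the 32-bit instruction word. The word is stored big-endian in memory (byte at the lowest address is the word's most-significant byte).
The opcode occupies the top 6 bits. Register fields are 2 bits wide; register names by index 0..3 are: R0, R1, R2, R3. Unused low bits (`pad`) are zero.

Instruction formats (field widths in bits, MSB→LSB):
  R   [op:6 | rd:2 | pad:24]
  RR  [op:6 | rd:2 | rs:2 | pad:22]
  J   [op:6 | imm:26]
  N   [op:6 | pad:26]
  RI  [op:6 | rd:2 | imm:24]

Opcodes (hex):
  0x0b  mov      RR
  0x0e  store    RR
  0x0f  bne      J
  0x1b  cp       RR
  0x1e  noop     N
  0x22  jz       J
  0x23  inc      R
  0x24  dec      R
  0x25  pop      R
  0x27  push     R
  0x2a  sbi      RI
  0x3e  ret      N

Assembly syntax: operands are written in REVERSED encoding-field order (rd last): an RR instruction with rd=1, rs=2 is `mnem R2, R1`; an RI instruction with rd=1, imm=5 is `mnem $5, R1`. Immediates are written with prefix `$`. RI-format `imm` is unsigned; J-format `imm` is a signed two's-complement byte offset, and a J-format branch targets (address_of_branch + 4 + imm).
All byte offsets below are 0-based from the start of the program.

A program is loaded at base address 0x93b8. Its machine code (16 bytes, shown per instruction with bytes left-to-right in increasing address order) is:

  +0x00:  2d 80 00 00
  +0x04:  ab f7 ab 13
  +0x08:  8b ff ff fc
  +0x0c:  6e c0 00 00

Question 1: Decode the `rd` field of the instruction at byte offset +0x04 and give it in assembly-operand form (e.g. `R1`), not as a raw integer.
off 0x04: read ab f7 ab 13 as big → 0xabf7ab13
  top 6b → 0x2a → sbi [RI]
  [25:24] rd=3 = R3
  [23:0] imm=16231187 = $16231187

R3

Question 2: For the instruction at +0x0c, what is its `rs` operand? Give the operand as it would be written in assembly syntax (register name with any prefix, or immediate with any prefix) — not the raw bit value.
@+0c  big-endian(6e c0 00 00) = 0x6ec00000
  top 6b → 0x1b → cp [RR]
  rd@[25:24]=0x2 ⇒ R2
  rs@[23:22]=0x3 ⇒ R3

R3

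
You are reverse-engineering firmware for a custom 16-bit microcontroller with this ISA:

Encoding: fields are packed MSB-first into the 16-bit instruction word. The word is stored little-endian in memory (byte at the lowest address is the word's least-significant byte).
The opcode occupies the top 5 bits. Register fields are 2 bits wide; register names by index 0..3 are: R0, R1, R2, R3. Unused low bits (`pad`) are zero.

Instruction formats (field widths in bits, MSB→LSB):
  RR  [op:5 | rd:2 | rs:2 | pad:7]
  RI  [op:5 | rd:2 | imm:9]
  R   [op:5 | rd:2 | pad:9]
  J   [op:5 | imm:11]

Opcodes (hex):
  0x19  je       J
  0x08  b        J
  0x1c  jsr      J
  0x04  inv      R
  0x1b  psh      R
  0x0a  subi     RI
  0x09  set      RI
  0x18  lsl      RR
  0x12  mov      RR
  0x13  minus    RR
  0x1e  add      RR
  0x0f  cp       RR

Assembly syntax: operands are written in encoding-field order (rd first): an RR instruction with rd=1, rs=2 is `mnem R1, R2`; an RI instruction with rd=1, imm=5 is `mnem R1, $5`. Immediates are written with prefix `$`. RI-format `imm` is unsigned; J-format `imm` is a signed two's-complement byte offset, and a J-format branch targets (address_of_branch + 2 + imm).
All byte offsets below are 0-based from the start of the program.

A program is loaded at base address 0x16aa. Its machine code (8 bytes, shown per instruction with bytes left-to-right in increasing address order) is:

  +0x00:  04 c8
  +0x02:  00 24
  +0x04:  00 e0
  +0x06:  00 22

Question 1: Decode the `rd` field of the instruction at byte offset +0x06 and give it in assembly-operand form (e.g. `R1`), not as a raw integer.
off 0x06: read 00 22 as little → 0x2200
  op=0x2200>>11=0x4 ⇒ inv (R)
  rd: (w>>9)&0x3=0x1 → R1

R1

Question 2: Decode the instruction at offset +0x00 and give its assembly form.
je $4

@+00  little-endian(04 c8) = 0xc804
  top 5b → 0x19 → je [J]
  [10:0] imm=4 = $4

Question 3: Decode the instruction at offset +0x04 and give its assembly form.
jsr $0

@+04  little-endian(00 e0) = 0xe000
  op=0xe000>>11=0x1c ⇒ jsr (J)
  imm: (w>>0)&0x7ff=0x0 → $0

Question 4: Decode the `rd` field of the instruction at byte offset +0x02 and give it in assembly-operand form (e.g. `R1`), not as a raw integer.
[02] 00 24 → 0x2400
  opcode bits[15:11]=0x4: inv/R
  rd: (w>>9)&0x3=0x2 → R2

R2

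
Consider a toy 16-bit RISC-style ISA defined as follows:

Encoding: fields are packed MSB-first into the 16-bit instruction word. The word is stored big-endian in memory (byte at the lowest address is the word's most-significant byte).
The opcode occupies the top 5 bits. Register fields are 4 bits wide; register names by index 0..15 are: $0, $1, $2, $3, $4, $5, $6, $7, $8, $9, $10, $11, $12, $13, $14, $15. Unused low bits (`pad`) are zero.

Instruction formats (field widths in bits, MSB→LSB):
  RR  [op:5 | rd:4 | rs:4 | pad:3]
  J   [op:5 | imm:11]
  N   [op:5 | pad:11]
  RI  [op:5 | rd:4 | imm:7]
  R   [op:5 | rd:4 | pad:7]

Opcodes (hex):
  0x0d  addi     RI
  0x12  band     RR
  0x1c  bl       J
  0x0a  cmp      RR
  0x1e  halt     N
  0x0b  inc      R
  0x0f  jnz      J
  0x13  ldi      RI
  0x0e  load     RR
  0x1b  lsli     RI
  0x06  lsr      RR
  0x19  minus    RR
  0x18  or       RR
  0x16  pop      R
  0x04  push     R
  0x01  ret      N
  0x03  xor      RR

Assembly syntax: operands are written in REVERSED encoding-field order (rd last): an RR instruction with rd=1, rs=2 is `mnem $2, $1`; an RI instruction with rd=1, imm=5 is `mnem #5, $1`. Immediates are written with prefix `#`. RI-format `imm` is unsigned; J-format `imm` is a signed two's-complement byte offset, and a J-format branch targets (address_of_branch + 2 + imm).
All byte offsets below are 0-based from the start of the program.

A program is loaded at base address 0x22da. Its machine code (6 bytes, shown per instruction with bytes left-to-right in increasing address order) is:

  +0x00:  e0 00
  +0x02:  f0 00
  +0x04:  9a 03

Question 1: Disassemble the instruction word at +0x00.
bl #0

off 0x00: read e0 00 as big → 0xe000
  op=0xe000>>11=0x1c ⇒ bl (J)
  imm: (w>>0)&0x7ff=0x0 → #0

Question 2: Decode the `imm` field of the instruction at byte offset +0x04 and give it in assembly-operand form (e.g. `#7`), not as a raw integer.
#3

off 0x04: read 9a 03 as big → 0x9a03
  op=0x9a03>>11=0x13 ⇒ ldi (RI)
  rd: (w>>7)&0xf=0x4 → $4
  imm: (w>>0)&0x7f=0x3 → #3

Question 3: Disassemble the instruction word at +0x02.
off 0x02: read f0 00 as big → 0xf000
  top 5b → 0x1e → halt [N]

halt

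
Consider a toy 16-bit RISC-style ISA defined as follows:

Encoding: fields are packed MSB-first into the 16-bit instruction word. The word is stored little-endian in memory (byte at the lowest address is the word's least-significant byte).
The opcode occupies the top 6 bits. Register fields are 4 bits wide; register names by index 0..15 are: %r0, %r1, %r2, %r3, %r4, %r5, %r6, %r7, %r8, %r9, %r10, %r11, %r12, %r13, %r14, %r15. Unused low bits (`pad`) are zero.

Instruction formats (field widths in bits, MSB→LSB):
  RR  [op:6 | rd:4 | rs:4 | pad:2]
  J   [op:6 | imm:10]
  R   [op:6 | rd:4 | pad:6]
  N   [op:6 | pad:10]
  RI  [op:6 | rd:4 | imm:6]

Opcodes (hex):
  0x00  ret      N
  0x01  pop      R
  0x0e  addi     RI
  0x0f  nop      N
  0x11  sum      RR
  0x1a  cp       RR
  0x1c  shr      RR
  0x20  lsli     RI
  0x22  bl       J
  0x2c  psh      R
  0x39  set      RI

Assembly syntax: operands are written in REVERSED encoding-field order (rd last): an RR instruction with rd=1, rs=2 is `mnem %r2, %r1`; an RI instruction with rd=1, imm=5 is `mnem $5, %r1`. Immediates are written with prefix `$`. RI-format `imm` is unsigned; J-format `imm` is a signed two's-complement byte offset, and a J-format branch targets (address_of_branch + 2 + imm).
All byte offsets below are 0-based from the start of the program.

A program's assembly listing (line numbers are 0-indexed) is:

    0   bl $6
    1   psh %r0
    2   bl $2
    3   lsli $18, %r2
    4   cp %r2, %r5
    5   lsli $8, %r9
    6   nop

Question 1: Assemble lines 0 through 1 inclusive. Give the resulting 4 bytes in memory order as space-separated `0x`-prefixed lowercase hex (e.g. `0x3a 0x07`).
0x06 0x88 0x00 0xb0

L0: bl op=0x22:6|imm=6:10 ⇒ 0x8806 ⇒ little 06 88
L1: psh op=0x2c:6|rd=0:4|pad=0:6 ⇒ 0xb000 ⇒ little 00 b0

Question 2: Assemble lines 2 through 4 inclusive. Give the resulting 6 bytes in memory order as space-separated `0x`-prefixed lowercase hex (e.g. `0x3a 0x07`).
2. bl fields op=0x22:6|imm=2:10 → word 8802h → 02 88
3. lsli fields op=0x20:6|rd=2:4|imm=18:6 → word 8092h → 92 80
4. cp fields op=0x1a:6|rd=5:4|rs=2:4|pad=0:2 → word 6948h → 48 69

0x02 0x88 0x92 0x80 0x48 0x69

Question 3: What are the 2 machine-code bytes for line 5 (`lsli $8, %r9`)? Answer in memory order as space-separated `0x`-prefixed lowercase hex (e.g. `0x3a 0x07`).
0x48 0x82

5. lsli fields op=0x20:6|rd=9:4|imm=8:6 → word 8248h → 48 82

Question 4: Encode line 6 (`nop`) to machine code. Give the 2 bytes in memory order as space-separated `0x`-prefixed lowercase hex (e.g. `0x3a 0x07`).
line 6 (nop): pack op=0xf:6|pad=0:10 = 0x3c00; little→ 00 3c

0x00 0x3c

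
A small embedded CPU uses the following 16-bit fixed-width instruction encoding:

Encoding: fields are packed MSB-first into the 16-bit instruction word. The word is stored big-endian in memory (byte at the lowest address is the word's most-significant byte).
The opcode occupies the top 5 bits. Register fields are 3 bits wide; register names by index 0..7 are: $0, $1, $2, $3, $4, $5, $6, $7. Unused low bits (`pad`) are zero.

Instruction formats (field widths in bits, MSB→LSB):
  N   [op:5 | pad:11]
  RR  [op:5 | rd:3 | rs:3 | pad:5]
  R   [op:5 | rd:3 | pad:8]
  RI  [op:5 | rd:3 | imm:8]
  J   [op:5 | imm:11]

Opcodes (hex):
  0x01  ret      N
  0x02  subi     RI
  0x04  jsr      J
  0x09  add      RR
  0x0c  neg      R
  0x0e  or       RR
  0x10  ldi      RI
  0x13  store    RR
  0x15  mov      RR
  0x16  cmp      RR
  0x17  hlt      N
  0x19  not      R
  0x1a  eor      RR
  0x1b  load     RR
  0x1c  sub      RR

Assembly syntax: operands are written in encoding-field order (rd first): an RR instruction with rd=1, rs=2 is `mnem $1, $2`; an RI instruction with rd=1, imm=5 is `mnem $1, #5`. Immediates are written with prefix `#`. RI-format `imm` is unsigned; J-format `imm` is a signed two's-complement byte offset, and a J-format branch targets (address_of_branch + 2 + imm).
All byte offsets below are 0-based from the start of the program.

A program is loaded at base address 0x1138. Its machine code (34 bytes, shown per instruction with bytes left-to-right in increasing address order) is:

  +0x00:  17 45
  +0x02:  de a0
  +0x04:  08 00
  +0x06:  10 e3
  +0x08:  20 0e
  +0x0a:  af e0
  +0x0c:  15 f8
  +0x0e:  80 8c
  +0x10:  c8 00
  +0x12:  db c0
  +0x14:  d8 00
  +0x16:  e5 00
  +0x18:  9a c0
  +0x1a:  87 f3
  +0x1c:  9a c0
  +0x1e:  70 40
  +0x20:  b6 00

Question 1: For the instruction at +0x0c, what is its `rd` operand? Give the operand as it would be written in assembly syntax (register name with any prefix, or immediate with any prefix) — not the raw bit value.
$5

[0c] 15 f8 → 0x15f8
  opcode bits[15:11]=0x2: subi/RI
  [10:8] rd=5 = $5
  [7:0] imm=248 = #248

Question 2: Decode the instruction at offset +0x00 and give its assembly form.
+0x00: 17 45 ⇒ word 0x1745 (big)
  opcode bits[15:11]=0x2: subi/RI
  [10:8] rd=7 = $7
  [7:0] imm=69 = #69

subi $7, #69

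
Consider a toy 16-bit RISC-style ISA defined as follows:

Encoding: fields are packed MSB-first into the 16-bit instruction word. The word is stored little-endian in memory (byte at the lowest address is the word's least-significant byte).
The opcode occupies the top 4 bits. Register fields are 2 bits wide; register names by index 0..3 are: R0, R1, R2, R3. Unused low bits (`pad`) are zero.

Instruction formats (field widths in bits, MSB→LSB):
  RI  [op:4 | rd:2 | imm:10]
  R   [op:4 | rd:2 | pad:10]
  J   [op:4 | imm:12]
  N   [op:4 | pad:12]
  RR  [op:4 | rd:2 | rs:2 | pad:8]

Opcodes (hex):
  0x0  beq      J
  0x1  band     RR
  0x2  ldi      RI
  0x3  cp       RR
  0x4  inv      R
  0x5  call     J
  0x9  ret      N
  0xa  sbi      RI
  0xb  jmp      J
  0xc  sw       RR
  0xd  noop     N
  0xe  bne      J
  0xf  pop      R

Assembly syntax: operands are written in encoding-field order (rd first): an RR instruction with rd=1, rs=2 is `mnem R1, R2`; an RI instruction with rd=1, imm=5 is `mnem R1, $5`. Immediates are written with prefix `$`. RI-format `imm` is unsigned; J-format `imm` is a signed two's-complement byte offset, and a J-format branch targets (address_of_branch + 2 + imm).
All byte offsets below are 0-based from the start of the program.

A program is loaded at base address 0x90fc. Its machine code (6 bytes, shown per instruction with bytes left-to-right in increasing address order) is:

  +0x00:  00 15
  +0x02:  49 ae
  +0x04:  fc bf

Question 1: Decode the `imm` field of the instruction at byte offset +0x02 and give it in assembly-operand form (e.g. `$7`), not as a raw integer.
$585

[02] 49 ae → 0xae49
  opcode bits[15:12]=0xa: sbi/RI
  rd@[11:10]=0x3 ⇒ R3
  imm@[9:0]=0x249 ⇒ $585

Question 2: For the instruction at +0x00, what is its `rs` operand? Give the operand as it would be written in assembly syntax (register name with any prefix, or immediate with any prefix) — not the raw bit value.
+0x00: 00 15 ⇒ word 0x1500 (little)
  opcode bits[15:12]=0x1: band/RR
  [11:10] rd=1 = R1
  [9:8] rs=1 = R1

R1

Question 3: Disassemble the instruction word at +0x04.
jmp $-4

[04] fc bf → 0xbffc
  op=0xbffc>>12=0xb ⇒ jmp (J)
  imm: (w>>0)&0xfff=0xffc (s12→-4) → $-4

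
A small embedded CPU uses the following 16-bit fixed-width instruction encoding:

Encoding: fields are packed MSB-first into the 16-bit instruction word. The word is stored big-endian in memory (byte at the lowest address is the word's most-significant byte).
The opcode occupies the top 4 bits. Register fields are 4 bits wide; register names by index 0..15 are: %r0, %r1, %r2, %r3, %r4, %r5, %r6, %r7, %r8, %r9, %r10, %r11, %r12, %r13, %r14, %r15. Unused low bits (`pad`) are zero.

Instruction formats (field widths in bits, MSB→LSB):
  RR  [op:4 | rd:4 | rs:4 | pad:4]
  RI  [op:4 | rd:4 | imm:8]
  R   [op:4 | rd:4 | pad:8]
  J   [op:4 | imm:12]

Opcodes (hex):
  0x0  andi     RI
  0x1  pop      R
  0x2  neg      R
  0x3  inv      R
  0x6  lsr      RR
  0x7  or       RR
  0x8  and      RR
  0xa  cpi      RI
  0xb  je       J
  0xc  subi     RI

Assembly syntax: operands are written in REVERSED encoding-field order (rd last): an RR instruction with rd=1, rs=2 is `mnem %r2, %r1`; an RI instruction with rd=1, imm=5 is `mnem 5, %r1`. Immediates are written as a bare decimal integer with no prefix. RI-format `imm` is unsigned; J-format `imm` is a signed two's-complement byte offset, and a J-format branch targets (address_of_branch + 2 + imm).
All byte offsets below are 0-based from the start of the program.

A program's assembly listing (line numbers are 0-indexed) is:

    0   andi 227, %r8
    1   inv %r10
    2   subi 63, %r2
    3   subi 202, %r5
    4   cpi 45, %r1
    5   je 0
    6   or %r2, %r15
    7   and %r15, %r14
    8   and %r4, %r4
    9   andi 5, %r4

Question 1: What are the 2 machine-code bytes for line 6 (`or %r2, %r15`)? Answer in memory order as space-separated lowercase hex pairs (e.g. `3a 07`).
line 6 (or): pack op=0x7:4|rd=15:4|rs=2:4|pad=0:4 = 0x7f20; big→ 7f 20

7f 20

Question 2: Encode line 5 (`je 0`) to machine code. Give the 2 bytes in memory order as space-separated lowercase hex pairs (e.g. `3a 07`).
b0 00

L5: je op=0xb:4|imm=0:12 ⇒ 0xb000 ⇒ big b0 00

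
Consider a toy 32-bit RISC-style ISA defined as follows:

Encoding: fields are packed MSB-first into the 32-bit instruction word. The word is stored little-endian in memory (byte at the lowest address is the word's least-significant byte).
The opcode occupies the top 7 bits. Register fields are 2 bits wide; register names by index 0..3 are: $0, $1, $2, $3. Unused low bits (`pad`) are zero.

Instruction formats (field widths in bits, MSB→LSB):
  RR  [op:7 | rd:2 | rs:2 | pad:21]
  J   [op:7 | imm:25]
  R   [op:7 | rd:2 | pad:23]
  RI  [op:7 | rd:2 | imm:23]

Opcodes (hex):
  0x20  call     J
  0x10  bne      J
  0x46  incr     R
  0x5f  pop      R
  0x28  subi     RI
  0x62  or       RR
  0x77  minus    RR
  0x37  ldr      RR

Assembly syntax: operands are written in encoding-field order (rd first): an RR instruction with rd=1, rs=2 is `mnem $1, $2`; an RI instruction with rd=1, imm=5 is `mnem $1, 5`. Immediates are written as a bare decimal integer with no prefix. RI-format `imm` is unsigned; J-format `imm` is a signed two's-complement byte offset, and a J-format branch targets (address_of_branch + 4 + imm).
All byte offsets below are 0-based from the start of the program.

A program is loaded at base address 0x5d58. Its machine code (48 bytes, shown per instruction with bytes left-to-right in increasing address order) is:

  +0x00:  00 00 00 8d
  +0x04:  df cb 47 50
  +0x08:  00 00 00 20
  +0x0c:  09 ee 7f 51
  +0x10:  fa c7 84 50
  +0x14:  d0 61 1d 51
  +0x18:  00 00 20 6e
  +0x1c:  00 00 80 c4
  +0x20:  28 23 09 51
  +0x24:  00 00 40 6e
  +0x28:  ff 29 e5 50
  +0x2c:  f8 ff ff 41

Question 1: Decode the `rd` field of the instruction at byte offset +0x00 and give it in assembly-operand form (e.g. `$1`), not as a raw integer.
@+00  little-endian(00 00 00 8d) = 0x8d000000
  top 7b → 0x46 → incr [R]
  rd: (w>>23)&0x3=0x2 → $2

$2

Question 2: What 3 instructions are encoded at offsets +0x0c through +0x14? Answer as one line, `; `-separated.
[0c] 09 ee 7f 51 → 0x517fee09
  op=0x517fee09>>25=0x28 ⇒ subi (RI)
  rd@[24:23]=0x2 ⇒ $2
  imm@[22:0]=0x7fee09 ⇒ 8384009
[10] fa c7 84 50 → 0x5084c7fa
  op=0x5084c7fa>>25=0x28 ⇒ subi (RI)
  rd@[24:23]=0x1 ⇒ $1
  imm@[22:0]=0x4c7fa ⇒ 313338
[14] d0 61 1d 51 → 0x511d61d0
  op=0x511d61d0>>25=0x28 ⇒ subi (RI)
  rd@[24:23]=0x2 ⇒ $2
  imm@[22:0]=0x1d61d0 ⇒ 1925584

subi $2, 8384009; subi $1, 313338; subi $2, 1925584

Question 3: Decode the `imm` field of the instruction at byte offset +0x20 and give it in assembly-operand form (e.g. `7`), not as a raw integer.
598824

off 0x20: read 28 23 09 51 as little → 0x51092328
  top 7b → 0x28 → subi [RI]
  [24:23] rd=2 = $2
  [22:0] imm=598824 = 598824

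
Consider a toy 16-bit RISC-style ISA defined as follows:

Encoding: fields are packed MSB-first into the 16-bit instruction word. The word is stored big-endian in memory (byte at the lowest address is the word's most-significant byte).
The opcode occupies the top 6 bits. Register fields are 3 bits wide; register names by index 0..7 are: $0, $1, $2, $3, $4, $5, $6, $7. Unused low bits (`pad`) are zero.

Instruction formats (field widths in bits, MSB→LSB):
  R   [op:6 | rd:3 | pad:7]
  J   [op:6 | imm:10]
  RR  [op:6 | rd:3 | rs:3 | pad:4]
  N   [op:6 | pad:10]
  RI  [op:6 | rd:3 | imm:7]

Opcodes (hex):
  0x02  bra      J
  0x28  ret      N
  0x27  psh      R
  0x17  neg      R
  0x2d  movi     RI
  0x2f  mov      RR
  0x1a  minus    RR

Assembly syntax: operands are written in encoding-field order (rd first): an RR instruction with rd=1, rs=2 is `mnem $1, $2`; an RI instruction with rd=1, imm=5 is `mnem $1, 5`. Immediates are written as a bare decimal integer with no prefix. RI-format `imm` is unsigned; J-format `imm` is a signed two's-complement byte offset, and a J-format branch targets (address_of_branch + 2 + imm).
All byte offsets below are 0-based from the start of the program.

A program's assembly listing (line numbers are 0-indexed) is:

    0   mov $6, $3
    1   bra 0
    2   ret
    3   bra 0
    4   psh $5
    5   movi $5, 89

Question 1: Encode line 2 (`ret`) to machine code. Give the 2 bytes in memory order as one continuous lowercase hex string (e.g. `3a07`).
2. ret fields op=0x28:6|pad=0:10 → word a000h → a0 00

a000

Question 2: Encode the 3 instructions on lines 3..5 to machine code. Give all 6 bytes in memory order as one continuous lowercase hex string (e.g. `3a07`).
3. bra fields op=0x2:6|imm=0:10 → word 0800h → 08 00
4. psh fields op=0x27:6|rd=5:3|pad=0:7 → word 9e80h → 9e 80
5. movi fields op=0x2d:6|rd=5:3|imm=89:7 → word b6d9h → b6 d9

08009e80b6d9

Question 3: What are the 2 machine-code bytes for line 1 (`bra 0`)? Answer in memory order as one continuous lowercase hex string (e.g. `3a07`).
0800

line 1 (bra): pack op=0x2:6|imm=0:10 = 0x0800; big→ 08 00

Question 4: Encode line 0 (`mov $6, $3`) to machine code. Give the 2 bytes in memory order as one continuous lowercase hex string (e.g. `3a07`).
0. mov fields op=0x2f:6|rd=6:3|rs=3:3|pad=0:4 → word bf30h → bf 30

bf30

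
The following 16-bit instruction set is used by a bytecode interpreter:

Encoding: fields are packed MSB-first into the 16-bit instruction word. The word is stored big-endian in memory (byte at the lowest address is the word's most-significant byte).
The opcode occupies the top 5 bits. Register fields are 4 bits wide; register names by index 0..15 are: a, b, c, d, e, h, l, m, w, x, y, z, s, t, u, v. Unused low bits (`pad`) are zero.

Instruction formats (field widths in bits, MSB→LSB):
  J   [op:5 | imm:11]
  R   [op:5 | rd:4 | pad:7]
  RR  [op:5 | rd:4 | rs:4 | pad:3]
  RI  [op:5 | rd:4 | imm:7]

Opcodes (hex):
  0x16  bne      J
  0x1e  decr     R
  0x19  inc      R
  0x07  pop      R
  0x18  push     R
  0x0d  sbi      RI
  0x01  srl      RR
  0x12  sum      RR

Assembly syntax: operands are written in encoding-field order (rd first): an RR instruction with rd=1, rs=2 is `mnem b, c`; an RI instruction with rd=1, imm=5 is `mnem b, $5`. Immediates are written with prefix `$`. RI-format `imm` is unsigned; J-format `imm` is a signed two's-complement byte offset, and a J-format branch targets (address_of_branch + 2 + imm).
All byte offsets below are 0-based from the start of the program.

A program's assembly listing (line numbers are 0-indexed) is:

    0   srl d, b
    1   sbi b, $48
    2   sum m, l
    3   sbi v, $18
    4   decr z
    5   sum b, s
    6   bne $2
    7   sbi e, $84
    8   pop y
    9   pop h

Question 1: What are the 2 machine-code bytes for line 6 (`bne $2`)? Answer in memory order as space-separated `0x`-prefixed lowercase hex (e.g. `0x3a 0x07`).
6. bne fields op=0x16:5|imm=2:11 → word b002h → b0 02

0xb0 0x02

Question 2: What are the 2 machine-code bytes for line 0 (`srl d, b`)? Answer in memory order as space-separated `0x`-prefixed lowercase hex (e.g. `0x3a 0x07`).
0x09 0x88

0. srl fields op=0x1:5|rd=3:4|rs=1:4|pad=0:3 → word 0988h → 09 88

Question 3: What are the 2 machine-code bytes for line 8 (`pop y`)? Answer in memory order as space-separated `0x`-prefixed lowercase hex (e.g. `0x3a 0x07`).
0x3d 0x00

line 8 (pop): pack op=0x7:5|rd=10:4|pad=0:7 = 0x3d00; big→ 3d 00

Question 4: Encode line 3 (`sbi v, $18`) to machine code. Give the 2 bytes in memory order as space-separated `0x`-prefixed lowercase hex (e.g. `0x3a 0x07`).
L3: sbi op=0xd:5|rd=15:4|imm=18:7 ⇒ 0x6f92 ⇒ big 6f 92

0x6f 0x92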